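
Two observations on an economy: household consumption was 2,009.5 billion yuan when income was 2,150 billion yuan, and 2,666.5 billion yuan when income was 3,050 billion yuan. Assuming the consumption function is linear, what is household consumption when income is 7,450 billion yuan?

C = 5878.5

MPC = (2666.5 − 2009.5)/(3050 − 2150) = 657/900 = 0.73
a = 2009.5 − 0.73(2150) = 2009.5 − 1569.5 = 440
C = 440 + 0.73(7450) = 440 + 5438.5 = 5878.5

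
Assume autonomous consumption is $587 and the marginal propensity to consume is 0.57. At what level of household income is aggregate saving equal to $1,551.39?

S = Y − C = -587 + 0.43Y
-587 + 0.43Y = 1551.39, so 0.43Y = 2138.39 and Y = 4973

Y = 4973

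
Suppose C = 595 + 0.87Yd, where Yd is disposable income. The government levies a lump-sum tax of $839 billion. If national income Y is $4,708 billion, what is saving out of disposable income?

Yd = Y − T = 4708 − 839 = 3869
C = 595 + 0.87(3869) = 595 + 3366.03 = 3961.03
S = Yd − C = 3869 − 3961.03 = -92.03

S = -92.03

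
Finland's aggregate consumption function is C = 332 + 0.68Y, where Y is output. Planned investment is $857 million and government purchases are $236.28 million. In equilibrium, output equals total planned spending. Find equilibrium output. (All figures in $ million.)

Y = C + I + G = 332 + 0.68Y + 857 + 236.28
Y − 0.68Y = 1425.28
0.32Y = 1425.28, so Y = 1425.28/0.32 = 4454

Y = 4454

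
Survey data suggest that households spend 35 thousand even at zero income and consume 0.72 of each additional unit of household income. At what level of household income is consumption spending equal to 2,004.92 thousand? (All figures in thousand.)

Y = 2736

35 + 0.72Y = 2004.92
0.72Y = 1969.92, so Y = 1969.92/0.72 = 2736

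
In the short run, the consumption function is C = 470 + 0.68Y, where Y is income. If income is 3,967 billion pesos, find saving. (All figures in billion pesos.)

C = 470 + 0.68(3967) = 470 + 2697.56 = 3167.56
S = Y − C = 3967 − 3167.56 = 799.44

S = 799.44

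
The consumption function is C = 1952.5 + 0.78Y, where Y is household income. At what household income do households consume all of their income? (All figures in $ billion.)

At break-even, C = Y: 1952.5 + 0.78Y = Y
0.22Y = 1952.5, so Y = 1952.5/0.22 = 8875

Y = 8875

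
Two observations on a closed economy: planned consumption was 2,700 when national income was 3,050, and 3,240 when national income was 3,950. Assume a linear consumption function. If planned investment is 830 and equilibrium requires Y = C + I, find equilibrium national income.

MPC = (3240 − 2700)/(3950 − 3050) = 540/900 = 0.6
a = 2700 − 0.6(3050) = 870
Equilibrium: Y = 870 + 0.6Y + 830
0.4Y = 1700, so Y = 1700/0.4 = 4250

Y = 4250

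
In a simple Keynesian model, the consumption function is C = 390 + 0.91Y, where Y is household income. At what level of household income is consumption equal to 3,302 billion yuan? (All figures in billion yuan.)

Y = 3200

390 + 0.91Y = 3302
0.91Y = 2912, so Y = 2912/0.91 = 3200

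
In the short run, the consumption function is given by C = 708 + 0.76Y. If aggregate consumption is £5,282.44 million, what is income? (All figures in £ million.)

Y = 6019

708 + 0.76Y = 5282.44
0.76Y = 4574.44, so Y = 4574.44/0.76 = 6019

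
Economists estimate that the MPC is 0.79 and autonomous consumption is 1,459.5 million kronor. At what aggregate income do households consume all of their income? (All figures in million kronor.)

At break-even, C = Y: 1459.5 + 0.79Y = Y
0.21Y = 1459.5, so Y = 1459.5/0.21 = 6950

Y = 6950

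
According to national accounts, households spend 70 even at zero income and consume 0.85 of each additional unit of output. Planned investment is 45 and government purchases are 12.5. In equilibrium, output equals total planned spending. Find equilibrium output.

Y = C + I + G = 70 + 0.85Y + 45 + 12.5
Y − 0.85Y = 127.5
0.15Y = 127.5, so Y = 127.5/0.15 = 850

Y = 850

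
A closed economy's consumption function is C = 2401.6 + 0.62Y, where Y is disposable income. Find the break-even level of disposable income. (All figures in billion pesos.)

At break-even, C = Y: 2401.6 + 0.62Y = Y
0.38Y = 2401.6, so Y = 2401.6/0.38 = 6320

Y = 6320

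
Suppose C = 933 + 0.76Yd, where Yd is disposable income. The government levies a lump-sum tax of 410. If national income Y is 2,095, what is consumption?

Yd = Y − T = 2095 − 410 = 1685
C = 933 + 0.76(1685) = 933 + 1280.6 = 2213.6

C = 2213.6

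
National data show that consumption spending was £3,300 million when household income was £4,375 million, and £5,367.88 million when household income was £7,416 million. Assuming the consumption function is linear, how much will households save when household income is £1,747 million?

MPC = (5367.88 − 3300)/(7416 − 4375) = 2067.88/3041 = 0.68
a = 3300 − 0.68(4375) = 3300 − 2975 = 325
C = 325 + 0.68(1747) = 1512.96
S = 1747 − 1512.96 = 234.04

S = 234.04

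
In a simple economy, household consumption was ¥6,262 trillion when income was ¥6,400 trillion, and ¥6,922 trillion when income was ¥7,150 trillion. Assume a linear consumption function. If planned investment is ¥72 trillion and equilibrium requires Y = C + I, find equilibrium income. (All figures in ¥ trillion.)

MPC = (6922 − 6262)/(7150 − 6400) = 660/750 = 0.88
a = 6262 − 0.88(6400) = 630
Equilibrium: Y = 630 + 0.88Y + 72
0.12Y = 702, so Y = 702/0.12 = 5850

Y = 5850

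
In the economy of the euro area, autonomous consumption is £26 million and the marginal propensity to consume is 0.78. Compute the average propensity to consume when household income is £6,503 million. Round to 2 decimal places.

APC = 0.78

C = 26 + 0.78(6503) = 5098.34
APC = C/Y = 5098.34/6503 = 0.78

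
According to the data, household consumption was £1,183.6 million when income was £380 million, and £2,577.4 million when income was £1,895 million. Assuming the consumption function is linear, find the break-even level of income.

MPC = (2577.4 − 1183.6)/(1895 − 380) = 1393.8/1515 = 0.92
a = 1183.6 − 0.92(380) = 1183.6 − 349.6 = 834
Break-even: Y = a/(1−MPC) = 834/0.08 = 10425

Y = 10425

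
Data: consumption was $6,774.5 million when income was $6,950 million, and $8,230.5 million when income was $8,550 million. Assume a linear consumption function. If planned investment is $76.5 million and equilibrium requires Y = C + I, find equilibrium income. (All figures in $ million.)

MPC = (8230.5 − 6774.5)/(8550 − 6950) = 1456/1600 = 0.91
a = 6774.5 − 0.91(6950) = 450
Equilibrium: Y = 450 + 0.91Y + 76.5
0.09Y = 526.5, so Y = 526.5/0.09 = 5850

Y = 5850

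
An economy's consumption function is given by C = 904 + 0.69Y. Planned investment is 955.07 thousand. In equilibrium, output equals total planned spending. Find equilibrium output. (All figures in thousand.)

Y = C + I = 904 + 0.69Y + 955.07
Y − 0.69Y = 1859.07
0.31Y = 1859.07, so Y = 1859.07/0.31 = 5997

Y = 5997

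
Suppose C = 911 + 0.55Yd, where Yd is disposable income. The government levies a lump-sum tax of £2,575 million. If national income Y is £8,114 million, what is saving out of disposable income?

Yd = Y − T = 8114 − 2575 = 5539
C = 911 + 0.55(5539) = 911 + 3046.45 = 3957.45
S = Yd − C = 5539 − 3957.45 = 1581.55

S = 1581.55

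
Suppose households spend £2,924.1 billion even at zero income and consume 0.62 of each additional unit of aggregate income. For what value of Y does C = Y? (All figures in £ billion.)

At break-even, C = Y: 2924.1 + 0.62Y = Y
0.38Y = 2924.1, so Y = 2924.1/0.38 = 7695

Y = 7695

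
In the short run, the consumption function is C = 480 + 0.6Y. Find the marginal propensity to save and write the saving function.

MPS = 1 − MPC = 1 − 0.6 = 0.4
S = Y − C = -480 + 0.4Y

MPS = 0.4; S = -480 + 0.4Y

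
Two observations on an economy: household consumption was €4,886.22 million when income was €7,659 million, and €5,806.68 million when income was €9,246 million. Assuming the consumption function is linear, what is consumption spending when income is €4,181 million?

MPC = (5806.68 − 4886.22)/(9246 − 7659) = 920.46/1587 = 0.58
a = 4886.22 − 0.58(7659) = 4886.22 − 4442.22 = 444
C = 444 + 0.58(4181) = 444 + 2424.98 = 2868.98

C = 2868.98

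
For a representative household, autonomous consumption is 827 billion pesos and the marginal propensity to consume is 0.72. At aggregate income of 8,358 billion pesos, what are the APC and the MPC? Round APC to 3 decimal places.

APC = 0.819; MPC = 0.72

MPC = 0.72 (the slope of the consumption function)
C = 827 + 0.72(8358) = 6844.76, so APC = 6844.76/8358 = 0.819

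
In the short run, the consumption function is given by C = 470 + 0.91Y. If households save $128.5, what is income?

S = Y − C = -470 + 0.09Y
-470 + 0.09Y = 128.5, so 0.09Y = 598.5 and Y = 6650

Y = 6650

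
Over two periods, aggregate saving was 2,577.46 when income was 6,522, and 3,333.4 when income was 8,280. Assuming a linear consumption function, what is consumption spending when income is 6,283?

MPS = ΔS/ΔY = (3333.4 − 2577.46)/(8280 − 6522) = 755.94/1758 = 0.43
MPC = 1 − MPS = 0.57
Autonomous saving = 2577.46 − 0.43(6522) = -227, so a = 227
C = 227 + 0.57(6283) = 227 + 3581.31 = 3808.31

C = 3808.31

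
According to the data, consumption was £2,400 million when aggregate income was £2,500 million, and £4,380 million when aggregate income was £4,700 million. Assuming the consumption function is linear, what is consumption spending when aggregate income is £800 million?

MPC = (4380 − 2400)/(4700 − 2500) = 1980/2200 = 0.9
a = 2400 − 0.9(2500) = 2400 − 2250 = 150
C = 150 + 0.9(800) = 150 + 720 = 870

C = 870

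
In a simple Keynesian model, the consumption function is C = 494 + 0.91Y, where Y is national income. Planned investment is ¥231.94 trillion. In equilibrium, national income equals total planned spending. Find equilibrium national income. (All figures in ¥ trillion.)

Y = C + I = 494 + 0.91Y + 231.94
Y − 0.91Y = 725.94
0.09Y = 725.94, so Y = 725.94/0.09 = 8066

Y = 8066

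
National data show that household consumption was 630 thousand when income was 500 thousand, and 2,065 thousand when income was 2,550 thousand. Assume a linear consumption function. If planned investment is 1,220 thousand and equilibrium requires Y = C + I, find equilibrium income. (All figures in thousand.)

MPC = (2065 − 630)/(2550 − 500) = 1435/2050 = 0.7
a = 630 − 0.7(500) = 280
Equilibrium: Y = 280 + 0.7Y + 1220
0.3Y = 1500, so Y = 1500/0.3 = 5000

Y = 5000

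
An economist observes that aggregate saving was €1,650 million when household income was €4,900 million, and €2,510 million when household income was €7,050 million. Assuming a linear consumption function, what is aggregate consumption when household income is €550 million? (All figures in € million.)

MPS = ΔS/ΔY = (2510 − 1650)/(7050 − 4900) = 860/2150 = 0.4
MPC = 1 − MPS = 0.6
Autonomous saving = 1650 − 0.4(4900) = -310, so a = 310
C = 310 + 0.6(550) = 310 + 330 = 640

C = 640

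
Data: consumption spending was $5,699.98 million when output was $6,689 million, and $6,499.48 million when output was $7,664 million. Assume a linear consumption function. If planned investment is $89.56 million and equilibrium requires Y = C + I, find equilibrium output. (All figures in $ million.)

MPC = (6499.48 − 5699.98)/(7664 − 6689) = 799.5/975 = 0.82
a = 5699.98 − 0.82(6689) = 215
Equilibrium: Y = 215 + 0.82Y + 89.56
0.18Y = 304.56, so Y = 304.56/0.18 = 1692

Y = 1692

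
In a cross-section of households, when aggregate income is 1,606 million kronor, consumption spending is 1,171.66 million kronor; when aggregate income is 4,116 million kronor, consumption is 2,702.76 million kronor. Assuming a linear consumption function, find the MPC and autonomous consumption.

MPC = 0.61; a = 192

MPC = ΔC/ΔY = (2702.76 − 1171.66)/(4116 − 1606) = 1531.1/2510 = 0.61
a = C − MPC·Y = 1171.66 − 0.61(1606) = 1171.66 − 979.66 = 192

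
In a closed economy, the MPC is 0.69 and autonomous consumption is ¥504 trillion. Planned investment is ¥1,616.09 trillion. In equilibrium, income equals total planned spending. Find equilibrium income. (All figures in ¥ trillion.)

Y = C + I = 504 + 0.69Y + 1616.09
Y − 0.69Y = 2120.09
0.31Y = 2120.09, so Y = 2120.09/0.31 = 6839

Y = 6839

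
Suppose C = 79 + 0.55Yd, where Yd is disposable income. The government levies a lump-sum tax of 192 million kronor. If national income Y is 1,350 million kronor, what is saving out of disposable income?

Yd = Y − T = 1350 − 192 = 1158
C = 79 + 0.55(1158) = 79 + 636.9 = 715.9
S = Yd − C = 1158 − 715.9 = 442.1

S = 442.1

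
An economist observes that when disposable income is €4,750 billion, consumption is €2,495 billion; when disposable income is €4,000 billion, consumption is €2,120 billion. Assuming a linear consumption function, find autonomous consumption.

MPC = ΔC/ΔY = (2495 − 2120)/(4750 − 4000) = 375/750 = 0.5
a = C − MPC·Y = 2120 − 0.5(4000) = 2120 − 2000 = 120

a = 120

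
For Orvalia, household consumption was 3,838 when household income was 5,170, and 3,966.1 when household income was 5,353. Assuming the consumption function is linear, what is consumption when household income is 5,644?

MPC = (3966.1 − 3838)/(5353 − 5170) = 128.1/183 = 0.7
a = 3838 − 0.7(5170) = 3838 − 3619 = 219
C = 219 + 0.7(5644) = 219 + 3950.8 = 4169.8

C = 4169.8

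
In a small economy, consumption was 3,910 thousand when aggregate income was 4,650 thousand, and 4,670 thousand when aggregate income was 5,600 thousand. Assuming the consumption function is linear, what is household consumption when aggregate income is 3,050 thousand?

C = 2630

MPC = (4670 − 3910)/(5600 − 4650) = 760/950 = 0.8
a = 3910 − 0.8(4650) = 3910 − 3720 = 190
C = 190 + 0.8(3050) = 190 + 2440 = 2630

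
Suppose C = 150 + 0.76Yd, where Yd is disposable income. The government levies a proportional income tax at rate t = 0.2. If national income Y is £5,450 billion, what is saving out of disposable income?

Yd = (1 − 0.2)(5450) = 0.8(5450) = 4360
C = 150 + 0.76(4360) = 150 + 3313.6 = 3463.6
S = Yd − C = 4360 − 3463.6 = 896.4

S = 896.4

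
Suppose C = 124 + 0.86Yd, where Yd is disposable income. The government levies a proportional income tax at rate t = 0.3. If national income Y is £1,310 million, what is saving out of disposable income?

Yd = (1 − 0.3)(1310) = 0.7(1310) = 917
C = 124 + 0.86(917) = 124 + 788.62 = 912.62
S = Yd − C = 917 − 912.62 = 4.38

S = 4.38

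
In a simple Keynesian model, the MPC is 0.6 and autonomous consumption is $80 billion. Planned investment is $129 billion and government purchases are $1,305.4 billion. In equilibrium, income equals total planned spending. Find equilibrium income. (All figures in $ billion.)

Y = C + I + G = 80 + 0.6Y + 129 + 1305.4
Y − 0.6Y = 1514.4
0.4Y = 1514.4, so Y = 1514.4/0.4 = 3786

Y = 3786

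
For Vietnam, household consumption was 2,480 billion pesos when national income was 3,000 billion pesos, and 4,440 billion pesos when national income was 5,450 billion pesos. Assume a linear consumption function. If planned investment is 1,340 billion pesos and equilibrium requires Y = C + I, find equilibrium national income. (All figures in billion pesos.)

Y = 7100

MPC = (4440 − 2480)/(5450 − 3000) = 1960/2450 = 0.8
a = 2480 − 0.8(3000) = 80
Equilibrium: Y = 80 + 0.8Y + 1340
0.2Y = 1420, so Y = 1420/0.2 = 7100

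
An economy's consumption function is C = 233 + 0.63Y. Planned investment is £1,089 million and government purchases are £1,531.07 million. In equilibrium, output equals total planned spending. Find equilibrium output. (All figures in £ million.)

Y = 7711

Y = C + I + G = 233 + 0.63Y + 1089 + 1531.07
Y − 0.63Y = 2853.07
0.37Y = 2853.07, so Y = 2853.07/0.37 = 7711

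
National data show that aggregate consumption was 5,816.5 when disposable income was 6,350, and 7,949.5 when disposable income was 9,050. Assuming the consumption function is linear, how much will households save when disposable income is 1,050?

MPC = (7949.5 − 5816.5)/(9050 − 6350) = 2133/2700 = 0.79
a = 5816.5 − 0.79(6350) = 5816.5 − 5016.5 = 800
C = 800 + 0.79(1050) = 1629.5
S = 1050 − 1629.5 = -579.5

S = -579.5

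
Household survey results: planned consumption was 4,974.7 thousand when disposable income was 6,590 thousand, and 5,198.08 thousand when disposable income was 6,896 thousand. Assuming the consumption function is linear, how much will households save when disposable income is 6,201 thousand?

S = 1510.27

MPC = (5198.08 − 4974.7)/(6896 − 6590) = 223.38/306 = 0.73
a = 4974.7 − 0.73(6590) = 4974.7 − 4810.7 = 164
C = 164 + 0.73(6201) = 4690.73
S = 6201 − 4690.73 = 1510.27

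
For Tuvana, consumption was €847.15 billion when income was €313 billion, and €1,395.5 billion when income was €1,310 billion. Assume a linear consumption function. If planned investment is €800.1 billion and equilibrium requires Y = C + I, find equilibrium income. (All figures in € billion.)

Y = 3278

MPC = (1395.5 − 847.15)/(1310 − 313) = 548.35/997 = 0.55
a = 847.15 − 0.55(313) = 675
Equilibrium: Y = 675 + 0.55Y + 800.1
0.45Y = 1475.1, so Y = 1475.1/0.45 = 3278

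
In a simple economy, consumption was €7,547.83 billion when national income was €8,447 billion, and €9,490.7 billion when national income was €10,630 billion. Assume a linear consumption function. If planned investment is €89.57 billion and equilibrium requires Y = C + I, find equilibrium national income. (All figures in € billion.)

MPC = (9490.7 − 7547.83)/(10630 − 8447) = 1942.87/2183 = 0.89
a = 7547.83 − 0.89(8447) = 30
Equilibrium: Y = 30 + 0.89Y + 89.57
0.11Y = 119.57, so Y = 119.57/0.11 = 1087

Y = 1087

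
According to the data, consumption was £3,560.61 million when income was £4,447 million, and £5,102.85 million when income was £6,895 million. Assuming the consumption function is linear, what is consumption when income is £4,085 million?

MPC = (5102.85 − 3560.61)/(6895 − 4447) = 1542.24/2448 = 0.63
a = 3560.61 − 0.63(4447) = 3560.61 − 2801.61 = 759
C = 759 + 0.63(4085) = 759 + 2573.55 = 3332.55

C = 3332.55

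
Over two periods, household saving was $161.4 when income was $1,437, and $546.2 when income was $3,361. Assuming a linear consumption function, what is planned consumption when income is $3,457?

C = 2891.6

MPS = ΔS/ΔY = (546.2 − 161.4)/(3361 − 1437) = 384.8/1924 = 0.2
MPC = 1 − MPS = 0.8
Autonomous saving = 161.4 − 0.2(1437) = -126, so a = 126
C = 126 + 0.8(3457) = 126 + 2765.6 = 2891.6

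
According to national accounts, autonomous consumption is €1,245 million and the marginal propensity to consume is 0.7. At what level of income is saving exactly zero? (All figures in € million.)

At break-even, C = Y: 1245 + 0.7Y = Y
0.3Y = 1245, so Y = 1245/0.3 = 4150

Y = 4150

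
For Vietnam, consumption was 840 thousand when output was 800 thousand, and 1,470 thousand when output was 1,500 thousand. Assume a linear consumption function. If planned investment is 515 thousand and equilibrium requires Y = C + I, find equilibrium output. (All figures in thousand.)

Y = 6350

MPC = (1470 − 840)/(1500 − 800) = 630/700 = 0.9
a = 840 − 0.9(800) = 120
Equilibrium: Y = 120 + 0.9Y + 515
0.1Y = 635, so Y = 635/0.1 = 6350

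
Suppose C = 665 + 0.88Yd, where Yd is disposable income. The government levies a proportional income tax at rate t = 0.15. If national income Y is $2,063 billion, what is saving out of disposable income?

Yd = (1 − 0.15)(2063) = 0.85(2063) = 1753.55
C = 665 + 0.88(1753.55) = 665 + 1543.124 = 2208.124
S = Yd − C = 1753.55 − 2208.124 = -454.574

S = -454.574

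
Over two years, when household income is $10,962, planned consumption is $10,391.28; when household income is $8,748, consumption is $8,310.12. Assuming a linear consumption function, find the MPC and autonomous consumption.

MPC = 0.94; a = 87

MPC = ΔC/ΔY = (10391.28 − 8310.12)/(10962 − 8748) = 2081.16/2214 = 0.94
a = C − MPC·Y = 8310.12 − 0.94(8748) = 8310.12 − 8223.12 = 87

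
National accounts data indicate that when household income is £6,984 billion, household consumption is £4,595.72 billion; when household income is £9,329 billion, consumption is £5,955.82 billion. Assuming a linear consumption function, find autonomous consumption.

MPC = ΔC/ΔY = (5955.82 − 4595.72)/(9329 − 6984) = 1360.1/2345 = 0.58
a = C − MPC·Y = 4595.72 − 0.58(6984) = 4595.72 − 4050.72 = 545

a = 545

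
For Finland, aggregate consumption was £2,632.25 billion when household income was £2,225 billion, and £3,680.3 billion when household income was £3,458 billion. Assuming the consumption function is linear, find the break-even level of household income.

Y = 4940

MPC = (3680.3 − 2632.25)/(3458 − 2225) = 1048.05/1233 = 0.85
a = 2632.25 − 0.85(2225) = 2632.25 − 1891.25 = 741
Break-even: Y = a/(1−MPC) = 741/0.15 = 4940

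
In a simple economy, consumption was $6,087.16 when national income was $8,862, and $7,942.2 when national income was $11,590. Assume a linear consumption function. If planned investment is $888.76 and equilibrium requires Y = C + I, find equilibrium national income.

Y = 2968

MPC = (7942.2 − 6087.16)/(11590 − 8862) = 1855.04/2728 = 0.68
a = 6087.16 − 0.68(8862) = 61
Equilibrium: Y = 61 + 0.68Y + 888.76
0.32Y = 949.76, so Y = 949.76/0.32 = 2968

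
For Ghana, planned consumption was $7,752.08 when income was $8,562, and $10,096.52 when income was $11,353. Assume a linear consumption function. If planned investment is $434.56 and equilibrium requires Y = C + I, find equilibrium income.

MPC = (10096.52 − 7752.08)/(11353 − 8562) = 2344.44/2791 = 0.84
a = 7752.08 − 0.84(8562) = 560
Equilibrium: Y = 560 + 0.84Y + 434.56
0.16Y = 994.56, so Y = 994.56/0.16 = 6216

Y = 6216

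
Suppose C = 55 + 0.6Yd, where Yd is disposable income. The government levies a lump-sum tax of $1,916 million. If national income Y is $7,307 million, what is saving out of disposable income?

Yd = Y − T = 7307 − 1916 = 5391
C = 55 + 0.6(5391) = 55 + 3234.6 = 3289.6
S = Yd − C = 5391 − 3289.6 = 2101.4

S = 2101.4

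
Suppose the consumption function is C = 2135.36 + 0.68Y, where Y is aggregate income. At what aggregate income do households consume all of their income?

At break-even, C = Y: 2135.36 + 0.68Y = Y
0.32Y = 2135.36, so Y = 2135.36/0.32 = 6673

Y = 6673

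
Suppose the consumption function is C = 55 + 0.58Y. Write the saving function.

S = Y − C = Y − (55 + 0.58Y) = -55 + (1 − 0.58)Y

S = -55 + 0.42Y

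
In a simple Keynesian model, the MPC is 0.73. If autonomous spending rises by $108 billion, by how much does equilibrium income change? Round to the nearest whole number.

The multiplier is 1/(1 − MPC) = 1/0.27.
ΔY = 108/0.27 = 400.00 ≈ 400

ΔY ≈ 400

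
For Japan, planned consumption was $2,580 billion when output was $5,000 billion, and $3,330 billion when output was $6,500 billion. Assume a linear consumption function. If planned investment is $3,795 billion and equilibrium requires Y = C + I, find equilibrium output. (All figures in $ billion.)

Y = 7750

MPC = (3330 − 2580)/(6500 − 5000) = 750/1500 = 0.5
a = 2580 − 0.5(5000) = 80
Equilibrium: Y = 80 + 0.5Y + 3795
0.5Y = 3875, so Y = 3875/0.5 = 7750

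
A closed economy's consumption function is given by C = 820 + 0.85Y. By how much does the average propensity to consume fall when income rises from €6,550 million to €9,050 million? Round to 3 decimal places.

At Y = 6550: C = 820 + 0.85(6550) = 6387.5, APC = 6387.5/6550 = 0.9752
At Y = 9050: C = 8512.5, APC = 8512.5/9050 = 0.9406
Fall in APC = 0.9752 − 0.9406 = 0.0346 ≈ 0.035

ΔAPC = 0.035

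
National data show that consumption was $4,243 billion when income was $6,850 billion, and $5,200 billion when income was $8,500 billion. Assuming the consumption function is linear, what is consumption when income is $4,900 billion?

MPC = (5200 − 4243)/(8500 − 6850) = 957/1650 = 0.58
a = 4243 − 0.58(6850) = 4243 − 3973 = 270
C = 270 + 0.58(4900) = 270 + 2842 = 3112

C = 3112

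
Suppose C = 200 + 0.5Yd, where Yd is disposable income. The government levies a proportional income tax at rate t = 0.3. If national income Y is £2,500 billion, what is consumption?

Yd = (1 − 0.3)(2500) = 0.7(2500) = 1750
C = 200 + 0.5(1750) = 200 + 875 = 1075

C = 1075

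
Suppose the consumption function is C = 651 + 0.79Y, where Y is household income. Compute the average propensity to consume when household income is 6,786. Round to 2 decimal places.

C = 651 + 0.79(6786) = 6011.94
APC = C/Y = 6011.94/6786 = 0.89

APC = 0.89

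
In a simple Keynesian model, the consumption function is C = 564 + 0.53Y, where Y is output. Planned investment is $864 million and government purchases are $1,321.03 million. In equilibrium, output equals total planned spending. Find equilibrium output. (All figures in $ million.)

Y = C + I + G = 564 + 0.53Y + 864 + 1321.03
Y − 0.53Y = 2749.03
0.47Y = 2749.03, so Y = 2749.03/0.47 = 5849

Y = 5849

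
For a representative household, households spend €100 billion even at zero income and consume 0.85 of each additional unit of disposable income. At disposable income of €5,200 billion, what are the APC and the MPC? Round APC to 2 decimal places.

APC = 0.87; MPC = 0.85

MPC = 0.85 (the slope of the consumption function)
C = 100 + 0.85(5200) = 4520, so APC = 4520/5200 = 0.87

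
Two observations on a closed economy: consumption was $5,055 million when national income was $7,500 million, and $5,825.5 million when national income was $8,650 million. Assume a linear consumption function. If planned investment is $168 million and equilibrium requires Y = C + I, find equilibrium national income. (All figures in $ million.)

Y = 600

MPC = (5825.5 − 5055)/(8650 − 7500) = 770.5/1150 = 0.67
a = 5055 − 0.67(7500) = 30
Equilibrium: Y = 30 + 0.67Y + 168
0.33Y = 198, so Y = 198/0.33 = 600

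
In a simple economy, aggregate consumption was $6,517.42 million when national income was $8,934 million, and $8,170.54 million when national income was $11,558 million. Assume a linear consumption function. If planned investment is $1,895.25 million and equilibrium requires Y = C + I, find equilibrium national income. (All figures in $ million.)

Y = 7525

MPC = (8170.54 − 6517.42)/(11558 − 8934) = 1653.12/2624 = 0.63
a = 6517.42 − 0.63(8934) = 889
Equilibrium: Y = 889 + 0.63Y + 1895.25
0.37Y = 2784.25, so Y = 2784.25/0.37 = 7525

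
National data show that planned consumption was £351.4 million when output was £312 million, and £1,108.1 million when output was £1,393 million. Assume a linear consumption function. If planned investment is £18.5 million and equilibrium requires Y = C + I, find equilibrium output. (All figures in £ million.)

MPC = (1108.1 − 351.4)/(1393 − 312) = 756.7/1081 = 0.7
a = 351.4 − 0.7(312) = 133
Equilibrium: Y = 133 + 0.7Y + 18.5
0.3Y = 151.5, so Y = 151.5/0.3 = 505

Y = 505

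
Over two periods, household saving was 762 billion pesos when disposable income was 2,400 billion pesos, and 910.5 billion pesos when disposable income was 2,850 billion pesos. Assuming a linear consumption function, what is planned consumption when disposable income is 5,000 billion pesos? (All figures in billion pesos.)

C = 3380

MPS = ΔS/ΔY = (910.5 − 762)/(2850 − 2400) = 148.5/450 = 0.33
MPC = 1 − MPS = 0.67
Autonomous saving = 762 − 0.33(2400) = -30, so a = 30
C = 30 + 0.67(5000) = 30 + 3350 = 3380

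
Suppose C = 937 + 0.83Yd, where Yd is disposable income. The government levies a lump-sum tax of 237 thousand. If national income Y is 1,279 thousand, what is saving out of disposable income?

Yd = Y − T = 1279 − 237 = 1042
C = 937 + 0.83(1042) = 937 + 864.86 = 1801.86
S = Yd − C = 1042 − 1801.86 = -759.86

S = -759.86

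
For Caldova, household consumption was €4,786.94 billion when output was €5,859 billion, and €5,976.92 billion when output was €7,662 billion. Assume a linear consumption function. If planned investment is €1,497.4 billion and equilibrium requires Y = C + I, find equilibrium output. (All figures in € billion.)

MPC = (5976.92 − 4786.94)/(7662 − 5859) = 1189.98/1803 = 0.66
a = 4786.94 − 0.66(5859) = 920
Equilibrium: Y = 920 + 0.66Y + 1497.4
0.34Y = 2417.4, so Y = 2417.4/0.34 = 7110

Y = 7110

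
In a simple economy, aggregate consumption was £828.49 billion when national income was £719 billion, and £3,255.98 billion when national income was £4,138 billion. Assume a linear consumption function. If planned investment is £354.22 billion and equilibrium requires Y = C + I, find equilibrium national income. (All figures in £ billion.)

Y = 2318

MPC = (3255.98 − 828.49)/(4138 − 719) = 2427.49/3419 = 0.71
a = 828.49 − 0.71(719) = 318
Equilibrium: Y = 318 + 0.71Y + 354.22
0.29Y = 672.22, so Y = 672.22/0.29 = 2318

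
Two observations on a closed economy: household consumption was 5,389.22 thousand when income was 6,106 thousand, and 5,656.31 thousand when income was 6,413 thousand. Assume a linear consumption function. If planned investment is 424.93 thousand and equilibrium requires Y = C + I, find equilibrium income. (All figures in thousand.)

MPC = (5656.31 − 5389.22)/(6413 − 6106) = 267.09/307 = 0.87
a = 5389.22 − 0.87(6106) = 77
Equilibrium: Y = 77 + 0.87Y + 424.93
0.13Y = 501.93, so Y = 501.93/0.13 = 3861

Y = 3861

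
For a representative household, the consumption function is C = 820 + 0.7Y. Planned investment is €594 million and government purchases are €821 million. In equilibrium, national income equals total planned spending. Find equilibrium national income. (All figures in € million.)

Y = C + I + G = 820 + 0.7Y + 594 + 821
Y − 0.7Y = 2235
0.3Y = 2235, so Y = 2235/0.3 = 7450

Y = 7450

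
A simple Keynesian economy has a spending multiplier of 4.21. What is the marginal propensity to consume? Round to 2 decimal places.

k = 1/(1 − MPC), so 1 − MPC = 1/k = 1/4.21 = 0.2375
MPC = 1 − 0.2375 = 0.76

MPC = 0.76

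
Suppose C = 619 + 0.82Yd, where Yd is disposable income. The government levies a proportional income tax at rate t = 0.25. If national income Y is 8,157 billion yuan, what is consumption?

C = 5635.555

Yd = (1 − 0.25)(8157) = 0.75(8157) = 6117.75
C = 619 + 0.82(6117.75) = 619 + 5016.555 = 5635.555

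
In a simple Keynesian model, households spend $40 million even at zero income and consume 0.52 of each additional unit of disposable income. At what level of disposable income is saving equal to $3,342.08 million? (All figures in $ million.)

Y = 7046

S = Y − C = -40 + 0.48Y
-40 + 0.48Y = 3342.08, so 0.48Y = 3382.08 and Y = 7046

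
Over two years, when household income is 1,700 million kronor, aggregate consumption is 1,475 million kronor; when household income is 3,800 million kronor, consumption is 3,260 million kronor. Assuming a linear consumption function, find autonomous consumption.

a = 30

MPC = ΔC/ΔY = (3260 − 1475)/(3800 − 1700) = 1785/2100 = 0.85
a = C − MPC·Y = 1475 − 0.85(1700) = 1475 − 1445 = 30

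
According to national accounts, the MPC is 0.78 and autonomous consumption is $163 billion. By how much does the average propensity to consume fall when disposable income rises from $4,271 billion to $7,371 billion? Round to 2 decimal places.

At Y = 4271: C = 163 + 0.78(4271) = 3494.38, APC = 3494.38/4271 = 0.818
At Y = 7371: C = 5912.38, APC = 5912.38/7371 = 0.802
Fall in APC = 0.818 − 0.802 = 0.016 ≈ 0.02

ΔAPC = 0.02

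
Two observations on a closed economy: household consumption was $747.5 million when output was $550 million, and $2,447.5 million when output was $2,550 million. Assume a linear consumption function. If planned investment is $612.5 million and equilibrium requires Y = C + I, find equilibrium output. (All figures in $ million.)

MPC = (2447.5 − 747.5)/(2550 − 550) = 1700/2000 = 0.85
a = 747.5 − 0.85(550) = 280
Equilibrium: Y = 280 + 0.85Y + 612.5
0.15Y = 892.5, so Y = 892.5/0.15 = 5950

Y = 5950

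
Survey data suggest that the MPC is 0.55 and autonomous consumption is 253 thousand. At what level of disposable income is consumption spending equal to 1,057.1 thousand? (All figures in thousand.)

253 + 0.55Y = 1057.1
0.55Y = 804.1, so Y = 804.1/0.55 = 1462

Y = 1462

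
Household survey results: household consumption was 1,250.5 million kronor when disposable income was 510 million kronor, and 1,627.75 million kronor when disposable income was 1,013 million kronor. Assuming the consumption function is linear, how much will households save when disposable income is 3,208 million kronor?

MPC = (1627.75 − 1250.5)/(1013 − 510) = 377.25/503 = 0.75
a = 1250.5 − 0.75(510) = 1250.5 − 382.5 = 868
C = 868 + 0.75(3208) = 3274
S = 3208 − 3274 = -66

S = -66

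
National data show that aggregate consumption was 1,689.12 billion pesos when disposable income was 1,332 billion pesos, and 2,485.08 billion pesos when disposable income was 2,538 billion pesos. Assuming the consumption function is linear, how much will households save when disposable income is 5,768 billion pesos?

MPC = (2485.08 − 1689.12)/(2538 − 1332) = 795.96/1206 = 0.66
a = 1689.12 − 0.66(1332) = 1689.12 − 879.12 = 810
C = 810 + 0.66(5768) = 4616.88
S = 5768 − 4616.88 = 1151.12

S = 1151.12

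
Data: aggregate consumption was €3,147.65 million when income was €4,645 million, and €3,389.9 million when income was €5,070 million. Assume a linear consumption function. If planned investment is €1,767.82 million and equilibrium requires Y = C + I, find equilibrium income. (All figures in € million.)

Y = 5274

MPC = (3389.9 − 3147.65)/(5070 − 4645) = 242.25/425 = 0.57
a = 3147.65 − 0.57(4645) = 500
Equilibrium: Y = 500 + 0.57Y + 1767.82
0.43Y = 2267.82, so Y = 2267.82/0.43 = 5274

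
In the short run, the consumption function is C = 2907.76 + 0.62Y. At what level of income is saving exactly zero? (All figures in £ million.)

Y = 7652

At break-even, C = Y: 2907.76 + 0.62Y = Y
0.38Y = 2907.76, so Y = 2907.76/0.38 = 7652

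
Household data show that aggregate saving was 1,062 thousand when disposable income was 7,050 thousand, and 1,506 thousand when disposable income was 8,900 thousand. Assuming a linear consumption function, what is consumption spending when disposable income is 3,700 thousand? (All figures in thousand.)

C = 3442

MPS = ΔS/ΔY = (1506 − 1062)/(8900 − 7050) = 444/1850 = 0.24
MPC = 1 − MPS = 0.76
Autonomous saving = 1062 − 0.24(7050) = -630, so a = 630
C = 630 + 0.76(3700) = 630 + 2812 = 3442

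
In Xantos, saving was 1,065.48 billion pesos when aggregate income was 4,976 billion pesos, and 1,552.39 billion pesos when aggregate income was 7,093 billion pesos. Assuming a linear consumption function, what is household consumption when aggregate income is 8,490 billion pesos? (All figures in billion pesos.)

C = 6616.3

MPS = ΔS/ΔY = (1552.39 − 1065.48)/(7093 − 4976) = 486.91/2117 = 0.23
MPC = 1 − MPS = 0.77
Autonomous saving = 1065.48 − 0.23(4976) = -79, so a = 79
C = 79 + 0.77(8490) = 79 + 6537.3 = 6616.3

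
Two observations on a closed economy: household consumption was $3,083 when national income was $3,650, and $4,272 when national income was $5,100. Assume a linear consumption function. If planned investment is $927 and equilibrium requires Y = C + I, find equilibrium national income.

MPC = (4272 − 3083)/(5100 − 3650) = 1189/1450 = 0.82
a = 3083 − 0.82(3650) = 90
Equilibrium: Y = 90 + 0.82Y + 927
0.18Y = 1017, so Y = 1017/0.18 = 5650

Y = 5650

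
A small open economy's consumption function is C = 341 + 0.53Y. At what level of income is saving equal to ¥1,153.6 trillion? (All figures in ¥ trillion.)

S = Y − C = -341 + 0.47Y
-341 + 0.47Y = 1153.6, so 0.47Y = 1494.6 and Y = 3180

Y = 3180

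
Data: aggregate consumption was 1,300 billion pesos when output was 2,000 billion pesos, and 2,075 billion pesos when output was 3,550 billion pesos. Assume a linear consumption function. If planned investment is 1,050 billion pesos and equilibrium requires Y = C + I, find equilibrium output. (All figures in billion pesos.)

Y = 2700

MPC = (2075 − 1300)/(3550 − 2000) = 775/1550 = 0.5
a = 1300 − 0.5(2000) = 300
Equilibrium: Y = 300 + 0.5Y + 1050
0.5Y = 1350, so Y = 1350/0.5 = 2700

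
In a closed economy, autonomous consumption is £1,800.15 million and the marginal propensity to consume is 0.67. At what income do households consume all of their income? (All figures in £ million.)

At break-even, C = Y: 1800.15 + 0.67Y = Y
0.33Y = 1800.15, so Y = 1800.15/0.33 = 5455

Y = 5455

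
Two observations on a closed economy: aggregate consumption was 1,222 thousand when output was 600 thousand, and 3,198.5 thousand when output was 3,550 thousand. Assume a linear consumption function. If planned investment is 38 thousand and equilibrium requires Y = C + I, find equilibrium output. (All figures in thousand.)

MPC = (3198.5 − 1222)/(3550 − 600) = 1976.5/2950 = 0.67
a = 1222 − 0.67(600) = 820
Equilibrium: Y = 820 + 0.67Y + 38
0.33Y = 858, so Y = 858/0.33 = 2600

Y = 2600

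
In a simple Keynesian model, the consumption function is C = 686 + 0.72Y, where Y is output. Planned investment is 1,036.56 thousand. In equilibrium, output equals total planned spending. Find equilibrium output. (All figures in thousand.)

Y = C + I = 686 + 0.72Y + 1036.56
Y − 0.72Y = 1722.56
0.28Y = 1722.56, so Y = 1722.56/0.28 = 6152

Y = 6152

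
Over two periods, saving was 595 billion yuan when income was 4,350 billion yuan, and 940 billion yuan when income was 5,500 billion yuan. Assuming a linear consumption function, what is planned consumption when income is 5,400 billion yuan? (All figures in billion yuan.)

C = 4490

MPS = ΔS/ΔY = (940 − 595)/(5500 − 4350) = 345/1150 = 0.3
MPC = 1 − MPS = 0.7
Autonomous saving = 595 − 0.3(4350) = -710, so a = 710
C = 710 + 0.7(5400) = 710 + 3780 = 4490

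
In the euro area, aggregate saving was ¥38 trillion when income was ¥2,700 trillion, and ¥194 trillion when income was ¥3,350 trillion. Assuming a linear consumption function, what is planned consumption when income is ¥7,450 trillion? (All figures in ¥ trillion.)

MPS = ΔS/ΔY = (194 − 38)/(3350 − 2700) = 156/650 = 0.24
MPC = 1 − MPS = 0.76
Autonomous saving = 38 − 0.24(2700) = -610, so a = 610
C = 610 + 0.76(7450) = 610 + 5662 = 6272

C = 6272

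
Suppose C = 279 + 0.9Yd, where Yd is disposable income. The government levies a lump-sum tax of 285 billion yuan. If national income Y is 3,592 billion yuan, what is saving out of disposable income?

Yd = Y − T = 3592 − 285 = 3307
C = 279 + 0.9(3307) = 279 + 2976.3 = 3255.3
S = Yd − C = 3307 − 3255.3 = 51.7

S = 51.7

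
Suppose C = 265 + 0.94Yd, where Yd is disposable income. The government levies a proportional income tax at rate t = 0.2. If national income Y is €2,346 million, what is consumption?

Yd = (1 − 0.2)(2346) = 0.8(2346) = 1876.8
C = 265 + 0.94(1876.8) = 265 + 1764.192 = 2029.192

C = 2029.192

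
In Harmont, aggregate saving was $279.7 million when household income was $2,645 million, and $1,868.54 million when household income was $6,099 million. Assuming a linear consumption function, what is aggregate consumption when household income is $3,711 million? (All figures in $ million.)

MPS = ΔS/ΔY = (1868.54 − 279.7)/(6099 − 2645) = 1588.84/3454 = 0.46
MPC = 1 − MPS = 0.54
Autonomous saving = 279.7 − 0.46(2645) = -937, so a = 937
C = 937 + 0.54(3711) = 937 + 2003.94 = 2940.94

C = 2940.94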